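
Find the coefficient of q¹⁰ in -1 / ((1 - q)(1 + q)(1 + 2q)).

Partial fractions give a closed form: a_n = (-1/6)·1^n + (1/2)·(-1)^n + (-4/3)·(-2)^n.
At n = 10: a_10 = -1365.

-1365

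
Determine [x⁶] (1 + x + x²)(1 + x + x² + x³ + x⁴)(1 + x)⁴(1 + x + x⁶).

(1 + x + x²) has coefficients 1,1,1 for degrees 0…2.
(1 + x + x² + x³ + x⁴) has coefficients 1,1,1,1,1,0,0 for degrees 0…6.
Multiplying by (1 + x)⁴ gives running coefficients 1,5,11,15,16,15,11 for degrees 0…6.
Finally multiplying by (1 + x + x⁶), the product of all factors after the first has coefficients 1,6,16,26,31,31,27 for degrees 0…6.
[x⁶] = 1·27 + 1·31 + 1·31 = 89.

89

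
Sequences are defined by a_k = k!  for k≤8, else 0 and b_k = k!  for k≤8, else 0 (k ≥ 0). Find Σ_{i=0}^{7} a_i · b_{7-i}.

Write out a_i and b_{7-i} for i = 0,…,7 and sum the products.
Σ = 1·5040 + 1·720 + 2·120 + 6·24 + 24·6 + 120·2 + 720·1 + 5040·1 = 12288.

12288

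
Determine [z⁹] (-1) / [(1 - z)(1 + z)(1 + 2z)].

682

Partial fractions give a closed form: a_n = (-1/6)·1^n + (1/2)·(-1)^n + (-4/3)·(-2)^n.
At n = 9: a_9 = 682.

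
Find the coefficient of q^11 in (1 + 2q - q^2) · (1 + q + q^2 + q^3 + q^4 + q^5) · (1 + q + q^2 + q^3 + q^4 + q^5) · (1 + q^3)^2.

24

(1 + 2q - q^2) has coefficients 1,2,-1 for degrees 0…2.
(1 + q + q^2 + q^3 + q^4 + q^5) has coefficients 1,1,1,1,1,1,0,0,0,0,0,0 for degrees 0…11.
Multiplying by (1 + q + q^2 + q^3 + q^4 + q^5) gives running coefficients 1,2,3,4,5,6,5,4,3,2,1,0 for degrees 0…11.
Finally multiplying by (1 + q^3)^2, the product of all factors after the first has coefficients 1,2,3,6,9,12,14,16,18,16,14,12 for degrees 0…11.
[q^11] = 1·12 + 2·14 − 1·16 = 24.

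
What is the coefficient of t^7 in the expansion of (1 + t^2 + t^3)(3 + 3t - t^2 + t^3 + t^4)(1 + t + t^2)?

3

(1 + t^2 + t^3) has coefficients 1,0,1,1 for degrees 0…3.
(3 + 3t - t^2 + t^3 + t^4) has coefficients 3,3,-1,1,1,0,0,0 for degrees 0…7.
Finally multiplying by (1 + t + t^2), the product of all factors after the first has coefficients 3,6,5,3,1,2,1,0 for degrees 0…7.
[t^7] = 1·0 + 1·2 + 1·1 = 3.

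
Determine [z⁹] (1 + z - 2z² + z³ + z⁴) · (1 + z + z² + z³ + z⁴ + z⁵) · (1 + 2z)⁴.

81

(1 + z - 2z² + z³ + z⁴) has coefficients 1,1,-2,1,1 for degrees 0…4.
(1 + z + z² + z³ + z⁴ + z⁵) has coefficients 1,1,1,1,1,1,0,0,0,0 for degrees 0…9.
Finally multiplying by (1 + 2z)⁴, the product of all factors after the first has coefficients 1,9,33,65,81,81,80,72,48,16 for degrees 0…9.
[z⁹] = 1·16 + 1·48 − 2·72 + 1·80 + 1·81 = 81.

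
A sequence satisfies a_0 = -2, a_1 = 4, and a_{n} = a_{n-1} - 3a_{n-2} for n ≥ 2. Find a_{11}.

The ordinary generating function has denominator 1 - z + 3z^2.
Iterating the recurrence: a_0,…,a_{11} = -2, 4, 10, -2, -32, -26, 70, 148, -62, -506, -320, 1198.

1198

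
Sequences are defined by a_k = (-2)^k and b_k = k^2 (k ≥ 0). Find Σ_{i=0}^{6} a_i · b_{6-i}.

10

This is [x^6] in the product of the two ordinary generating functions.
Σ = 1·36 − 2·25 + 4·16 − 8·9 + 16·4 − 32·1 + 64·0 = 10.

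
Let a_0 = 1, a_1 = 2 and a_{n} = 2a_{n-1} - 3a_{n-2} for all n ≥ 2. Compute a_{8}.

The ordinary generating function has denominator 1 - 2q + 3q^2.
Iterating the recurrence: a_0,…,a_{8} = 1, 2, 1, -4, -11, -10, 13, 56, 73.

73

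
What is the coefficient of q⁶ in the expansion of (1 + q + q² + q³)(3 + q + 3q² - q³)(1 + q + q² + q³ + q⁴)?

(1 + q + q² + q³) has coefficients 1,1,1,1 for degrees 0…3.
(3 + q + 3q² - q³) has coefficients 3,1,3,-1,0,0,0 for degrees 0…6.
Finally multiplying by (1 + q + q² + q³ + q⁴), the product of all factors after the first has coefficients 3,4,7,6,6,3,2 for degrees 0…6.
[q⁶] = 1·2 + 1·3 + 1·6 + 1·6 = 17.

17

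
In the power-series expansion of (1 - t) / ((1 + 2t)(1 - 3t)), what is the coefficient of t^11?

69630

Partial fractions give a closed form: a_n = (3/5)·(-2)^n + (2/5)·3^n.
At n = 11: a_11 = 69630.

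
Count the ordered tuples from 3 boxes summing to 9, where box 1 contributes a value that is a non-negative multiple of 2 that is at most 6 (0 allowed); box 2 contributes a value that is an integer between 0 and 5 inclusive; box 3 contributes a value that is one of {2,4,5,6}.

The generating function for the choices is (1 + x^2 + x^4 + x^6)·(1 + x + x^2 + x^3 + x^4 + x^5)·(x^2 + x^4 + x^5 + x^6); the count is [x^9].
(1 + x^2 + x^4 + x^6) has coefficients 1,0,1,0,1,0,1 for degrees 0…6.
(1 + x + x^2 + x^3 + x^4 + x^5) has coefficients 1,1,1,1,1,1,0,0,0,0 for degrees 0…9.
Finally multiplying by (x^2 + x^4 + x^5 + x^6), the product of all factors after the first has coefficients 0,0,1,1,2,3,4,4,3,3 for degrees 0…9.
[x^9] = 1·3 + 1·4 + 1·3 + 1·1 = 11.

11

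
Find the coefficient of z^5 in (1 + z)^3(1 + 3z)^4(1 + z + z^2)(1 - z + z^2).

943

(1 + z)^3 has coefficients 1,3,3,1 for degrees 0…3.
(1 + 3z)^4 has coefficients 1,12,54,108,81,0 for degrees 0…5.
Multiplying by (1 + z + z^2) gives running coefficients 1,13,67,174,243,189 for degrees 0…5.
Finally multiplying by (1 - z + z^2), the product of all factors after the first has coefficients 1,12,55,120,136,120 for degrees 0…5.
[z^5] = 1·120 + 3·136 + 3·120 + 1·55 = 943.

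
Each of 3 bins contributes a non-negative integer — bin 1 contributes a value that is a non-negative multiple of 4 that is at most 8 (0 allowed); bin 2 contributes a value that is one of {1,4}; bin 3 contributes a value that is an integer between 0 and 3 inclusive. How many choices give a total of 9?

The generating function for the choices is (1 + t⁴ + t⁸)·(t + t⁴)·(1 + t + t² + t³); the count is [t⁹].
(1 + t⁴ + t⁸) has coefficients 1,0,0,0,1,0,0,0,1 for degrees 0…8.
(t + t⁴) has coefficients 0,1,0,0,1,0,0,0,0,0 for degrees 0…9.
Finally multiplying by (1 + t + t² + t³), the product of all factors after the first has coefficients 0,1,1,1,2,1,1,1,0,0 for degrees 0…9.
[t⁹] = 1·0 + 1·1 + 1·1 = 2.

2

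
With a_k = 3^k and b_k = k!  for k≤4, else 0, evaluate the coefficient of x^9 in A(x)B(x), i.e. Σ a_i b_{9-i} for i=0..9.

40824

This is [x^9] in the product of the two ordinary generating functions.
Σ = 1·0 + 3·0 + 9·0 + 27·0 + 81·0 + 243·24 + 729·6 + 2187·2 + 6561·1 + 19683·1 = 40824.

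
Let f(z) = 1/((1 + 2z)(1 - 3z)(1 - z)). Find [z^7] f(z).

1934

The denominator gives the recurrence a_n = 2a_(n−1) + 5a_(n−2) − 6a_(n−3) for n ≥ 3; the numerator fixes a_0 = 1, a_1 = 2, a_2 = 9.
Iterating: 1, 2, 9, 22, 77, 210, 673, 1934, so a_7 = 1934.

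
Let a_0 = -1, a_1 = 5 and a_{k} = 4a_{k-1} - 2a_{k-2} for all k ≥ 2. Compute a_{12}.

The ordinary generating function has denominator 1 - 4z + 2z^2.
Iterating the recurrence: a_0,…,a_{12} = -1, 5, 22, 78, 268, 916, 3128, 10680, 36464, 124496, 425056, 1451232, 4954816.

4954816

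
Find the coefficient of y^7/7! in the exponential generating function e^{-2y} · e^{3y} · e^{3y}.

The EGF product rule gives c_7 = Σ_{k_1+k_2+k_3=7} C(7; k_1,k_2,k_3) · ∏ g_i(k_i), where e^{-2y} gives (-2)^k; e^{3y} gives (3)^k; e^{3y} gives (3)^k.
g_1(k) for k = 0…7: 1, -2, 4, -8, 16, -32, 64, -128.
g_2(k) for k = 0…7: 1, 3, 9, 27, 81, 243, 729, 2187.
g_3(k) for k = 0…7: 1, 3, 9, 27, 81, 243, 729, 2187.
First combine the last two factors: h(k) = Σ_j C(k,j)·g_2(j)·g_3(k−j) for k = 0…7: 1, 6, 36, 216, 1296, 7776, 46656, 279936.
c_7 = Σ_k C(7,k)·g_1(k)·h(7−k) = 1·1·279936 + 7·(-2)·46656 + 21·4·7776 + 35·(-8)·1296 + 35·16·216 + 21·(-32)·36 + 7·64·6 + 1·(-128)·1 = 279936 − 653184 + 653184 − 362880 + 120960 − 24192 + 2688 − 128 = 16384.

16384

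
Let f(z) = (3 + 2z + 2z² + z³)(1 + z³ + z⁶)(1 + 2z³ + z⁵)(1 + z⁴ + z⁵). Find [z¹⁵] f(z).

14

(3 + 2z + 2z² + z³) has coefficients 3,2,2,1 for degrees 0…3.
(1 + z³ + z⁶) has coefficients 1,0,0,1,0,0,1,0,0,0,0,0,0,0,0,0 for degrees 0…15.
Multiplying by (1 + 2z³ + z⁵) gives running coefficients 1,0,0,3,0,1,3,0,1,2,0,1,0,0,0,0 for degrees 0…15.
Finally multiplying by (1 + z⁴ + z⁵), the product of all factors after the first has coefficients 1,0,0,3,1,2,3,3,4,3,4,4,1,3,2,1 for degrees 0…15.
[z¹⁵] = 3·1 + 2·2 + 2·3 + 1·1 = 14.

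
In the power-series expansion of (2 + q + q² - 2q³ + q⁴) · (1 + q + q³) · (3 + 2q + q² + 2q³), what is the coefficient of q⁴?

(2 + q + q² - 2q³ + q⁴) has coefficients 2,1,1,-2,1 for degrees 0…4.
(1 + q + q³) has coefficients 1,1,0,1,0 for degrees 0…4.
Finally multiplying by (3 + 2q + q² + 2q³), the product of all factors after the first has coefficients 3,5,3,6,4 for degrees 0…4.
[q⁴] = 2·4 + 1·6 + 1·3 − 2·5 + 1·3 = 10.

10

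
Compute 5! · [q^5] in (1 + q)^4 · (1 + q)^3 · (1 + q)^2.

The EGF product rule gives c_5 = Σ_{k_1+k_2+k_3=5} C(5; k_1,k_2,k_3) · ∏ g_i(k_i), where (1+q)^4 gives the falling factorial (4)_k; (1+q)^3 gives the falling factorial (3)_k; (1+q)^2 gives the falling factorial (2)_k.
g_1(k) for k = 0…5: 1, 4, 12, 24, 24, 0.
g_2(k) for k = 0…5: 1, 3, 6, 6, 0, 0.
g_3(k) for k = 0…5: 1, 2, 2, 0, 0, 0.
First combine the last two factors: h(k) = Σ_j C(k,j)·g_2(j)·g_3(k−j) for k = 0…5: 1, 5, 20, 60, 120, 120.
c_5 = Σ_k C(5,k)·g_1(k)·h(5−k) = 1·1·120 + 5·4·120 + 10·12·60 + 10·24·20 + 5·24·5 = 120 + 2400 + 7200 + 4800 + 600 = 15120.

15120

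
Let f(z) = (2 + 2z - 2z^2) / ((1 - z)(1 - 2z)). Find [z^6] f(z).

The denominator gives the recurrence a_n = 3a_(n−1) − 2a_(n−2) for n ≥ 3; the numerator fixes a_0 = 2, a_1 = 8, a_2 = 18.
Iterating: 2, 8, 18, 38, 78, 158, 318, so a_6 = 318.

318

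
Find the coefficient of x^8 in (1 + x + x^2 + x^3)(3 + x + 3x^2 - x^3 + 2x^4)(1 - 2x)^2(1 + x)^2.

(1 + x + x^2 + x^3) has coefficients 1,1,1,1 for degrees 0…3.
(3 + x + 3x^2 - x^3 + 2x^4) has coefficients 3,1,3,-1,2,0,0,0,0 for degrees 0…8.
Multiplying by (1 - 2x)^2 gives running coefficients 3,-11,11,-9,18,-12,8,0,0 for degrees 0…8.
Finally multiplying by (1 + x)^2, the product of all factors after the first has coefficients 3,-5,-8,2,11,15,2,4,8 for degrees 0…8.
[x^8] = 1·8 + 1·4 + 1·2 + 1·15 = 29.

29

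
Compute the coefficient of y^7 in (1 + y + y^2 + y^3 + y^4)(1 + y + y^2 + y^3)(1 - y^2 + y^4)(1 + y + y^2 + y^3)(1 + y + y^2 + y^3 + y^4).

34

(1 + y + y^2 + y^3 + y^4) has coefficients 1,1,1,1,1 for degrees 0…4.
(1 + y + y^2 + y^3) has coefficients 1,1,1,1,0,0,0,0 for degrees 0…7.
Multiplying by (1 - y^2 + y^4) gives running coefficients 1,1,0,0,0,0,1,1 for degrees 0…7.
Multiplying by (1 + y + y^2 + y^3) gives running coefficients 1,2,2,2,1,0,1,2 for degrees 0…7.
Finally multiplying by (1 + y + y^2 + y^3 + y^4), the product of all factors after the first has coefficients 1,3,5,7,8,7,6,6 for degrees 0…7.
[y^7] = 1·6 + 1·6 + 1·7 + 1·8 + 1·7 = 34.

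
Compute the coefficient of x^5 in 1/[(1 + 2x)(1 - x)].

-21

Partial fractions give a closed form: a_n = (2/3)·(-2)^n + (1/3)·1^n.
At n = 5: a_5 = -21.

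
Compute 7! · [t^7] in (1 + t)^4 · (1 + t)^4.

40320

The EGF product rule gives c_7 = Σ_{k_1+k_2=7} C(7; k_1,k_2) · ∏ g_i(k_i), where (1+t)^4 gives the falling factorial (4)_k; (1+t)^4 gives the falling factorial (4)_k.
g_1(k) for k = 0…7: 1, 4, 12, 24, 24, 0, 0, 0.
g_2(k) for k = 0…7: 1, 4, 12, 24, 24, 0, 0, 0.
c_7 = Σ_k C(7,k)·g_1(k)·g_2(7−k) = 35·24·24 + 35·24·24 = 20160 + 20160 = 40320.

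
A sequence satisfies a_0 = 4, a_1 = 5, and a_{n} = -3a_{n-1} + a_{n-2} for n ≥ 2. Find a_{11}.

The ordinary generating function has denominator 1 + 3t - t^2.
Iterating the recurrence: a_0,…,a_{11} = 4, 5, -11, 38, -125, 413, -1364, 4505, -14879, 49142, -162305, 536057.

536057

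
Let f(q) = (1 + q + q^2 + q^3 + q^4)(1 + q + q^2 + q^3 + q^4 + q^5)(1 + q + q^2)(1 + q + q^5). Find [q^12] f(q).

13

(1 + q + q^2 + q^3 + q^4) has coefficients 1,1,1,1,1 for degrees 0…4.
(1 + q + q^2 + q^3 + q^4 + q^5) has coefficients 1,1,1,1,1,1,0,0,0,0,0,0,0 for degrees 0…12.
Multiplying by (1 + q + q^2) gives running coefficients 1,2,3,3,3,3,2,1,0,0,0,0,0 for degrees 0…12.
Finally multiplying by (1 + q + q^5), the product of all factors after the first has coefficients 1,3,5,6,6,7,7,6,4,3,3,2,1 for degrees 0…12.
[q^12] = 1·1 + 1·2 + 1·3 + 1·3 + 1·4 = 13.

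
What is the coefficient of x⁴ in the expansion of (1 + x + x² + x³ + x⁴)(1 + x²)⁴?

(1 + x + x² + x³ + x⁴) has coefficients 1,1,1,1,1 for degrees 0…4.
(1 + x²)⁴ has coefficients 1,0,4,0,6 for degrees 0…4.
[x⁴] = 1·6 + 1·0 + 1·4 + 1·0 + 1·1 = 11.

11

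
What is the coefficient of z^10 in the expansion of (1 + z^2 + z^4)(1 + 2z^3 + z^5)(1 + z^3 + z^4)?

3

(1 + z^2 + z^4) has coefficients 1,0,1,0,1 for degrees 0…4.
(1 + 2z^3 + z^5) has coefficients 1,0,0,2,0,1,0,0,0,0,0 for degrees 0…10.
Finally multiplying by (1 + z^3 + z^4), the product of all factors after the first has coefficients 1,0,0,3,1,1,2,2,1,1,0 for degrees 0…10.
[z^10] = 1·0 + 1·1 + 1·2 = 3.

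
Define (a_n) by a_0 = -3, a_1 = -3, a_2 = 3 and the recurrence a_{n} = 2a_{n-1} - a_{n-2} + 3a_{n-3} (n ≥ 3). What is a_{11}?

-1320

The ordinary generating function has denominator 1 - 2z + z^2 - 3z^3.
Iterating the recurrence: a_0,…,a_{11} = -3, -3, 3, 0, -12, -15, -18, -57, -141, -279, -588, -1320.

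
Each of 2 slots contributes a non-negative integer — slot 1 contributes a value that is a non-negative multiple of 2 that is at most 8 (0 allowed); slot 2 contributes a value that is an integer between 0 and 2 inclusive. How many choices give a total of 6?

2

The generating function for the choices is (1 + z^2 + z^4 + z^6 + z^8)·(1 + z + z^2); the count is [z^6].
(1 + z^2 + z^4 + z^6 + z^8) has coefficients 1,0,1,0,1,0,1 for degrees 0…6.
(1 + z + z^2) has coefficients 1,1,1,0,0,0,0 for degrees 0…6.
[z^6] = 1·0 + 1·0 + 1·1 + 1·1 = 2.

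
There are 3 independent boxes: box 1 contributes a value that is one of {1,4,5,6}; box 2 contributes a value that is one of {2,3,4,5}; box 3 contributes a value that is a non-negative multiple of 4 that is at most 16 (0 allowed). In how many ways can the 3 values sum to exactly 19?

4

The generating function for the choices is (q + q^4 + q^5 + q^6)·(q^2 + q^3 + q^4 + q^5)·(1 + q^4 + q^8 + q^12 + q^16); the count is [q^19].
(q + q^4 + q^5 + q^6) has coefficients 0,1,0,0,1,1,1 for degrees 0…6.
(q^2 + q^3 + q^4 + q^5) has coefficients 0,0,1,1,1,1,0,0,0,0,0,0,0,0,0,0,0,0,0,0 for degrees 0…19.
Finally multiplying by (1 + q^4 + q^8 + q^12 + q^16), the product of all factors after the first has coefficients 0,0,1,1,1,1,1,1,1,1,1,1,1,1,1,1,1,1,1,1 for degrees 0…19.
[q^19] = 1·1 + 1·1 + 1·1 + 1·1 = 4.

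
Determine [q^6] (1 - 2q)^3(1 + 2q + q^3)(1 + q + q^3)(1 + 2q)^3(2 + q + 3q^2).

195

(1 - 2q)^3 has coefficients 1,-6,12,-8 for degrees 0…3.
(1 + 2q + q^3) has coefficients 1,2,0,1,0,0,0 for degrees 0…6.
Multiplying by (1 + q + q^3) gives running coefficients 1,3,2,2,3,0,1 for degrees 0…6.
Multiplying by (1 + 2q)^3 gives running coefficients 1,9,32,58,63,58,53 for degrees 0…6.
Finally multiplying by (2 + q + 3q^2), the product of all factors after the first has coefficients 2,19,76,175,280,353,353 for degrees 0…6.
[q^6] = 1·353 − 6·353 + 12·280 − 8·175 = 195.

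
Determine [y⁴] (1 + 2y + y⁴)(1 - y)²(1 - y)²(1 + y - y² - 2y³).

8

(1 + 2y + y⁴) has coefficients 1,2,0,0,1 for degrees 0…4.
(1 - y)² has coefficients 1,-2,1,0,0 for degrees 0…4.
Multiplying by (1 - y)² gives running coefficients 1,-4,6,-4,1 for degrees 0…4.
Finally multiplying by (1 + y - y² - 2y³), the product of all factors after the first has coefficients 1,-3,1,4,-1 for degrees 0…4.
[y⁴] = 1·(-1) + 2·4 + 1·1 = 8.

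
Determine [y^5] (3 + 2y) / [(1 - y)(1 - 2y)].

The denominator gives the recurrence a_n = 3a_(n−1) − 2a_(n−2) for n ≥ 3; the numerator fixes a_0 = 3, a_1 = 11, a_2 = 27.
Iterating: 3, 11, 27, 59, 123, 251, so a_5 = 251.

251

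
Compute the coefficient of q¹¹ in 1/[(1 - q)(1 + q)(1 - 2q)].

2730

Partial fractions give a closed form: a_n = (-1/2)·1^n + (1/6)·(-1)^n + (4/3)·2^n.
At n = 11: a_11 = 2730.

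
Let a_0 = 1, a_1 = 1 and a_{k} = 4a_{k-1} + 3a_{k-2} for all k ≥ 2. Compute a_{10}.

The ordinary generating function has denominator 1 - 4q - 3q^2.
Iterating the recurrence: a_0,…,a_{10} = 1, 1, 7, 31, 145, 673, 3127, 14527, 67489, 313537, 1456615.

1456615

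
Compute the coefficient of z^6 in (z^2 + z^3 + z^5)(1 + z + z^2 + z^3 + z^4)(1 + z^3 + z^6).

(z^2 + z^3 + z^5) has coefficients 0,0,1,1,0,1 for degrees 0…5.
(1 + z + z^2 + z^3 + z^4) has coefficients 1,1,1,1,1,0,0 for degrees 0…6.
Finally multiplying by (1 + z^3 + z^6), the product of all factors after the first has coefficients 1,1,1,2,2,1,2 for degrees 0…6.
[z^6] = 1·2 + 1·2 + 1·1 = 5.

5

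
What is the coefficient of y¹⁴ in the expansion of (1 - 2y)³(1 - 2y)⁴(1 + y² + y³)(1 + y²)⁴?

(1 - 2y)³ has coefficients 1,-6,12,-8 for degrees 0…3.
(1 - 2y)⁴ has coefficients 1,-8,24,-32,16,0,0,0,0,0,0,0,0,0,0 for degrees 0…14.
Multiplying by (1 + y² + y³) gives running coefficients 1,-8,25,-39,32,-8,-16,16,0,0,0,0,0,0,0 for degrees 0…14.
Finally multiplying by (1 + y²)⁴, the product of all factors after the first has coefficients 1,-8,29,-71,138,-212,266,-282,229,-148,57,25,-32,56,-16 for degrees 0…14.
[y¹⁴] = 1·(-16) − 6·56 + 12·(-32) − 8·25 = -936.

-936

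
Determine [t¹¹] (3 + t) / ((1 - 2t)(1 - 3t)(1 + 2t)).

Partial fractions give a closed form: a_n = (-7/2)·2^n + (6)·3^n + (1/2)·(-2)^n.
At n = 11: a_11 = 1054690.

1054690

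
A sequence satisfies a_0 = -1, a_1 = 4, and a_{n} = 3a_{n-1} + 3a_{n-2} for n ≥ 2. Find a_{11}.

The ordinary generating function has denominator 1 - 3x - 3x^2.
Iterating the recurrence: a_0,…,a_{11} = -1, 4, 9, 39, 144, 549, 2079, 7884, 29889, 113319, 429624, 1628829.

1628829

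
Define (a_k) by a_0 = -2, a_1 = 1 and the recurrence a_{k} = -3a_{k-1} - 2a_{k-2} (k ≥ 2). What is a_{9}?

The ordinary generating function has denominator 1 + 3t + 2t^2.
Iterating the recurrence: a_0,…,a_{9} = -2, 1, 1, -5, 13, -29, 61, -125, 253, -509.

-509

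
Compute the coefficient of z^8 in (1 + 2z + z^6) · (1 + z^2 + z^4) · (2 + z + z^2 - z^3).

(1 + 2z + z^6) has coefficients 1,2,0,0,0,0,1 for degrees 0…6.
(1 + z^2 + z^4) has coefficients 1,0,1,0,1,0,0,0,0 for degrees 0…8.
Finally multiplying by (2 + z + z^2 - z^3), the product of all factors after the first has coefficients 2,1,3,0,3,0,1,-1,0 for degrees 0…8.
[z^8] = 1·0 + 2·(-1) + 1·3 = 1.

1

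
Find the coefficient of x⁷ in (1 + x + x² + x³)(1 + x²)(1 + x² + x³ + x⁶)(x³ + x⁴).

(1 + x + x² + x³) has coefficients 1,1,1,1 for degrees 0…3.
(1 + x²) has coefficients 1,0,1,0,0,0,0,0 for degrees 0…7.
Multiplying by (1 + x² + x³ + x⁶) gives running coefficients 1,0,2,1,1,1,1,0 for degrees 0…7.
Finally multiplying by (x³ + x⁴), the product of all factors after the first has coefficients 0,0,0,1,1,2,3,2 for degrees 0…7.
[x⁷] = 1·2 + 1·3 + 1·2 + 1·1 = 8.

8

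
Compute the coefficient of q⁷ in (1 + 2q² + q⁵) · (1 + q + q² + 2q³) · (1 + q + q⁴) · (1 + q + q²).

(1 + 2q² + q⁵) has coefficients 1,0,2,0,0,1 for degrees 0…5.
(1 + q + q² + 2q³) has coefficients 1,1,1,2,0,0,0,0 for degrees 0…7.
Multiplying by (1 + q + q⁴) gives running coefficients 1,2,2,3,3,1,1,2 for degrees 0…7.
Finally multiplying by (1 + q + q²), the product of all factors after the first has coefficients 1,3,5,7,8,7,5,4 for degrees 0…7.
[q⁷] = 1·4 + 2·7 + 1·5 = 23.

23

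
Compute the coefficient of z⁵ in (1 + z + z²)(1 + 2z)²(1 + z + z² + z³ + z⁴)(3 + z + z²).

(1 + z + z²) has coefficients 1,1,1 for degrees 0…2.
(1 + 2z)² has coefficients 1,4,4,0,0,0 for degrees 0…5.
Multiplying by (1 + z + z² + z³ + z⁴) gives running coefficients 1,5,9,9,9,8 for degrees 0…5.
Finally multiplying by (3 + z + z²), the product of all factors after the first has coefficients 3,16,33,41,45,42 for degrees 0…5.
[z⁵] = 1·42 + 1·45 + 1·41 = 128.

128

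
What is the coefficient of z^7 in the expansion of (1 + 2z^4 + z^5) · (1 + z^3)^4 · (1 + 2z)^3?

72

(1 + 2z^4 + z^5) has coefficients 1,0,0,0,2,1 for degrees 0…5.
(1 + z^3)^4 has coefficients 1,0,0,4,0,0,6,0 for degrees 0…7.
Finally multiplying by (1 + 2z)^3, the product of all factors after the first has coefficients 1,6,12,12,24,48,38,36 for degrees 0…7.
[z^7] = 1·36 + 2·12 + 1·12 = 72.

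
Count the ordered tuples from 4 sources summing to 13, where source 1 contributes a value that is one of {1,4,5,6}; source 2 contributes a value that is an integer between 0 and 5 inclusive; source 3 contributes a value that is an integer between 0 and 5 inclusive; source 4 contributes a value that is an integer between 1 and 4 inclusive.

64

The generating function for the choices is (z + z^4 + z^5 + z^6)·(1 + z + z^2 + z^3 + z^4 + z^5)·(1 + z + z^2 + z^3 + z^4 + z^5)·(z + z^2 + z^3 + z^4); the count is [z^13].
(z + z^4 + z^5 + z^6) has coefficients 0,1,0,0,1,1,1 for degrees 0…6.
(1 + z + z^2 + z^3 + z^4 + z^5) has coefficients 1,1,1,1,1,1,0,0,0,0,0,0,0,0 for degrees 0…13.
Multiplying by (1 + z + z^2 + z^3 + z^4 + z^5) gives running coefficients 1,2,3,4,5,6,5,4,3,2,1,0,0,0 for degrees 0…13.
Finally multiplying by (z + z^2 + z^3 + z^4), the product of all factors after the first has coefficients 0,1,3,6,10,14,18,20,20,18,14,10,6,3 for degrees 0…13.
[z^13] = 1·6 + 1·18 + 1·20 + 1·20 = 64.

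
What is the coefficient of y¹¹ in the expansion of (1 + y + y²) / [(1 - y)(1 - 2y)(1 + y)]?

Partial fractions give a closed form: a_n = (-3/2)·1^n + (7/3)·2^n + (1/6)·(-1)^n.
At n = 11: a_11 = 4777.

4777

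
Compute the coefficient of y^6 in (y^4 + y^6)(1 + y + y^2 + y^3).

(y^4 + y^6) has coefficients 0,0,0,0,1,0,1 for degrees 0…6.
(1 + y + y^2 + y^3) has coefficients 1,1,1,1,0,0,0 for degrees 0…6.
[y^6] = 1·1 + 1·1 = 2.

2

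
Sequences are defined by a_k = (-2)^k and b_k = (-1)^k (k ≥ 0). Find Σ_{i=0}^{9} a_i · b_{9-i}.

Write out a_i and b_{9-i} for i = 0,…,9 and sum the products.
Σ = 1·(-1) − 2·1 + 4·(-1) − 8·1 + 16·(-1) − 32·1 + 64·(-1) − 128·1 + 256·(-1) − 512·1 = -1023.

-1023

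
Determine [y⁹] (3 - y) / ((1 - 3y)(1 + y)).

39365

Partial fractions give a closed form: a_n = (2)·3^n + (1)·(-1)^n.
At n = 9: a_9 = 39365.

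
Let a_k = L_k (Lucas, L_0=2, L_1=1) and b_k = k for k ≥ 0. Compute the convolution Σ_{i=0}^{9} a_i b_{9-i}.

309

This is [x^9] in the product of the two ordinary generating functions.
Σ = 2·9 + 1·8 + 3·7 + 4·6 + 7·5 + 11·4 + 18·3 + 29·2 + 47·1 + 76·0 = 309.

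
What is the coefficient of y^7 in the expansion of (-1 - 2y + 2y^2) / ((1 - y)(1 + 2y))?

-43

The denominator gives the recurrence a_n = −a_(n−1) + 2a_(n−2) for n ≥ 3; the numerator fixes a_0 = -1, a_1 = -1, a_2 = 1.
Iterating: -1, -1, 1, -3, 5, -11, 21, -43, so a_7 = -43.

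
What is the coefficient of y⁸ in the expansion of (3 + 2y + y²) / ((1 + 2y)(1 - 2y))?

832

The denominator gives the recurrence a_n = 4a_(n−2) for n ≥ 3; the numerator fixes a_0 = 3, a_1 = 2, a_2 = 13.
Iterating: 3, 2, 13, 8, 52, 32, 208, 128, 832, so a_8 = 832.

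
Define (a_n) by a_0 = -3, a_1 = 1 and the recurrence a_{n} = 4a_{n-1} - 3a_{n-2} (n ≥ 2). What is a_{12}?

1062877

The ordinary generating function has denominator 1 - 4x + 3x^2.
Iterating the recurrence: a_0,…,a_{12} = -3, 1, 13, 49, 157, 481, 1453, 4369, 13117, 39361, 118093, 354289, 1062877.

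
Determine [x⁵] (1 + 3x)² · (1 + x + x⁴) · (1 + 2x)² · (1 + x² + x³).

(1 + 3x)² has coefficients 1,6,9 for degrees 0…2.
(1 + x + x⁴) has coefficients 1,1,0,0,1,0 for degrees 0…5.
Multiplying by (1 + 2x)² gives running coefficients 1,5,8,4,1,4 for degrees 0…5.
Finally multiplying by (1 + x² + x³), the product of all factors after the first has coefficients 1,5,9,10,14,16 for degrees 0…5.
[x⁵] = 1·16 + 6·14 + 9·10 = 190.

190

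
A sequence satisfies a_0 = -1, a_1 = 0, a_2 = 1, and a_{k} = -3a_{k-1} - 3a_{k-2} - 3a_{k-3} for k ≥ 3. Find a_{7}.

The ordinary generating function has denominator 1 + 3x + 3x^2 + 3x^3.
Iterating the recurrence: a_0,…,a_{7} = -1, 0, 1, 0, -3, 6, -9, 18.

18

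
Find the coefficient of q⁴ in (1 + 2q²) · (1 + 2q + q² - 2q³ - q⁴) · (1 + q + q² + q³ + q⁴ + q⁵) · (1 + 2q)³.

153

(1 + 2q²) has coefficients 1,0,2 for degrees 0…2.
(1 + 2q + q² - 2q³ - q⁴) has coefficients 1,2,1,-2,-1 for degrees 0…4.
Multiplying by (1 + q + q² + q³ + q⁴ + q⁵) gives running coefficients 1,3,4,2,1 for degrees 0…4.
Finally multiplying by (1 + 2q)³, the product of all factors after the first has coefficients 1,9,34,70,85 for degrees 0…4.
[q⁴] = 1·85 + 2·34 = 153.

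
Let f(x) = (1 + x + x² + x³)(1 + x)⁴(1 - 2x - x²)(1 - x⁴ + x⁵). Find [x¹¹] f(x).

-12

(1 + x + x² + x³) has coefficients 1,1,1,1 for degrees 0…3.
(1 + x)⁴ has coefficients 1,4,6,4,1,0,0,0,0,0,0,0 for degrees 0…11.
Multiplying by (1 - 2x - x²) gives running coefficients 1,2,-3,-12,-13,-6,-1,0,0,0,0,0 for degrees 0…11.
Finally multiplying by (1 - x⁴ + x⁵), the product of all factors after the first has coefficients 1,2,-3,-12,-14,-7,4,9,1,-7,-5,-1 for degrees 0…11.
[x¹¹] = 1·(-1) + 1·(-5) + 1·(-7) + 1·1 = -12.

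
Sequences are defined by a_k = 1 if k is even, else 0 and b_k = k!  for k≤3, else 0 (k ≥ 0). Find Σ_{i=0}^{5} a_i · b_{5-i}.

This is [x^5] in the product of the two ordinary generating functions.
Σ = 1·0 + 0·0 + 1·6 + 0·2 + 1·1 + 0·1 = 7.

7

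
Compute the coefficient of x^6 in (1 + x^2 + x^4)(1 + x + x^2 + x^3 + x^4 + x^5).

(1 + x^2 + x^4) has coefficients 1,0,1,0,1 for degrees 0…4.
(1 + x + x^2 + x^3 + x^4 + x^5) has coefficients 1,1,1,1,1,1,0 for degrees 0…6.
[x^6] = 1·0 + 1·1 + 1·1 = 2.

2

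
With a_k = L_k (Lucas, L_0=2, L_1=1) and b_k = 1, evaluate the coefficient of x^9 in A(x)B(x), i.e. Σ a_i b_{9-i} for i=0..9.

Write out a_i and b_{9-i} for i = 0,…,9 and sum the products.
Σ = 2·1 + 1·1 + 3·1 + 4·1 + 7·1 + 11·1 + 18·1 + 29·1 + 47·1 + 76·1 = 198.

198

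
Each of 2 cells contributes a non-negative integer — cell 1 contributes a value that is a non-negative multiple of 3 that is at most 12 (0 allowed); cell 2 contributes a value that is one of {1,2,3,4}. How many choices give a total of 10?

2

The generating function for the choices is (1 + x³ + x⁶ + x⁹ + x¹²)·(x + x² + x³ + x⁴); the count is [x¹⁰].
(1 + x³ + x⁶ + x⁹ + x¹²) has coefficients 1,0,0,1,0,0,1,0,0,1,0 for degrees 0…10.
(x + x² + x³ + x⁴) has coefficients 0,1,1,1,1,0,0,0,0,0,0 for degrees 0…10.
[x¹⁰] = 1·0 + 1·0 + 1·1 + 1·1 = 2.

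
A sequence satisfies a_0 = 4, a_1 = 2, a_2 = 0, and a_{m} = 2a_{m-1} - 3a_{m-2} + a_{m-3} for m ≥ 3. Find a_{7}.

The ordinary generating function has denominator 1 - 2q + 3q^2 - q^3.
Iterating the recurrence: a_0,…,a_{7} = 4, 2, 0, -2, -2, 2, 8, 8.

8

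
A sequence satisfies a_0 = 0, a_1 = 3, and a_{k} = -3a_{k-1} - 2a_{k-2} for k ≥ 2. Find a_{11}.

6141

The ordinary generating function has denominator 1 + 3t + 2t^2.
Iterating the recurrence: a_0,…,a_{11} = 0, 3, -9, 21, -45, 93, -189, 381, -765, 1533, -3069, 6141.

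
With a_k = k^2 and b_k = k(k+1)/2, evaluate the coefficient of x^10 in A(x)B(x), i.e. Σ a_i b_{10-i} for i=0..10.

2079

This is [x^10] in the product of the two ordinary generating functions.
Σ = 0·55 + 1·45 + 4·36 + 9·28 + 16·21 + 25·15 + 36·10 + 49·6 + 64·3 + 81·1 + 100·0 = 2079.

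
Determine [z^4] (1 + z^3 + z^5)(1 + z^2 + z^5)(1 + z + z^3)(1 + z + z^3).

(1 + z^3 + z^5) has coefficients 1,0,0,1,0 for degrees 0…4.
(1 + z^2 + z^5) has coefficients 1,0,1,0,0 for degrees 0…4.
Multiplying by (1 + z + z^3) gives running coefficients 1,1,1,2,0 for degrees 0…4.
Finally multiplying by (1 + z + z^3), the product of all factors after the first has coefficients 1,2,2,4,3 for degrees 0…4.
[z^4] = 1·3 + 1·2 = 5.

5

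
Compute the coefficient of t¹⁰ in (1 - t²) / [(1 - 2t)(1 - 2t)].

The denominator gives the recurrence a_n = 4a_(n−1) − 4a_(n−2) for n ≥ 3; the numerator fixes a_0 = 1, a_1 = 4, a_2 = 11.
Iterating: 1, 4, 11, 28, 68, 160, 368, 832, 1856, 4096, 8960, so a_10 = 8960.

8960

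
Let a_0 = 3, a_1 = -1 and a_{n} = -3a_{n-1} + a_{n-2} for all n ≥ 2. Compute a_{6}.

687

The ordinary generating function has denominator 1 + 3z - z^2.
Iterating the recurrence: a_0,…,a_{6} = 3, -1, 6, -19, 63, -208, 687.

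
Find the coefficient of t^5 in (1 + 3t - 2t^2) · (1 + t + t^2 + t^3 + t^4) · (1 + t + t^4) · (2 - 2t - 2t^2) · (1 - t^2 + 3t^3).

(1 + 3t - 2t^2) has coefficients 1,3,-2 for degrees 0…2.
(1 + t + t^2 + t^3 + t^4) has coefficients 1,1,1,1,1,0 for degrees 0…5.
Multiplying by (1 + t + t^4) gives running coefficients 1,2,2,2,3,2 for degrees 0…5.
Multiplying by (2 - 2t - 2t^2) gives running coefficients 2,2,-2,-4,-2,-6 for degrees 0…5.
Finally multiplying by (1 - t^2 + 3t^3), the product of all factors after the first has coefficients 2,2,-4,0,6,-8 for degrees 0…5.
[t^5] = 1·(-8) + 3·6 − 2·0 = 10.

10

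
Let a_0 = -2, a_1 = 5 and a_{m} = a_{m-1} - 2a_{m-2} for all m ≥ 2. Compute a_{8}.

The ordinary generating function has denominator 1 - t + 2t^2.
Iterating the recurrence: a_0,…,a_{8} = -2, 5, 9, -1, -19, -17, 21, 55, 13.

13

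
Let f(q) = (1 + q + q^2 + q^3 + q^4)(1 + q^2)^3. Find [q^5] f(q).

(1 + q + q^2 + q^3 + q^4) has coefficients 1,1,1,1,1 for degrees 0…4.
(1 + q^2)^3 has coefficients 1,0,3,0,3,0 for degrees 0…5.
[q^5] = 1·0 + 1·3 + 1·0 + 1·3 + 1·0 = 6.

6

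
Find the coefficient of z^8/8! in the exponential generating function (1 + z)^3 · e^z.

The EGF product rule gives c_8 = Σ_{k_1+k_2=8} C(8; k_1,k_2) · ∏ g_i(k_i), where (1+z)^3 gives the falling factorial (3)_k; e^z gives (1)^k.
g_1(k) for k = 0…8: 1, 3, 6, 6, 0, 0, 0, 0, 0.
g_2(k) for k = 0…8: 1, 1, 1, 1, 1, 1, 1, 1, 1.
c_8 = Σ_k C(8,k)·g_1(k)·g_2(8−k) = 1·1·1 + 8·3·1 + 28·6·1 + 56·6·1 = 1 + 24 + 168 + 336 = 529.

529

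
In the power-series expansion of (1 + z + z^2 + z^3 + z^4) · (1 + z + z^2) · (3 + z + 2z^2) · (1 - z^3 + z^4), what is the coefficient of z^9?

(1 + z + z^2 + z^3 + z^4) has coefficients 1,1,1,1,1 for degrees 0…4.
(1 + z + z^2) has coefficients 1,1,1,0,0,0,0,0,0,0 for degrees 0…9.
Multiplying by (3 + z + 2z^2) gives running coefficients 3,4,6,3,2,0,0,0,0,0 for degrees 0…9.
Finally multiplying by (1 - z^3 + z^4), the product of all factors after the first has coefficients 3,4,6,0,1,-2,3,1,2,0 for degrees 0…9.
[z^9] = 1·0 + 1·2 + 1·1 + 1·3 + 1·(-2) = 4.

4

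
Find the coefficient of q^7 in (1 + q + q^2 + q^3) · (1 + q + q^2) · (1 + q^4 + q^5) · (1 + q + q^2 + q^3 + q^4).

(1 + q + q^2 + q^3) has coefficients 1,1,1,1 for degrees 0…3.
(1 + q + q^2) has coefficients 1,1,1,0,0,0,0,0 for degrees 0…7.
Multiplying by (1 + q^4 + q^5) gives running coefficients 1,1,1,0,1,2,2,1 for degrees 0…7.
Finally multiplying by (1 + q + q^2 + q^3 + q^4), the product of all factors after the first has coefficients 1,2,3,3,4,5,6,6 for degrees 0…7.
[q^7] = 1·6 + 1·6 + 1·5 + 1·4 = 21.

21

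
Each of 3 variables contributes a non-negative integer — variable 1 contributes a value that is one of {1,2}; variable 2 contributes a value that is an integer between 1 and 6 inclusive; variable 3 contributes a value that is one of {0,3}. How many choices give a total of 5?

3

The generating function for the choices is (y + y^2)·(y + y^2 + y^3 + y^4 + y^5 + y^6)·(1 + y^3); the count is [y^5].
(y + y^2) has coefficients 0,1,1 for degrees 0…2.
(y + y^2 + y^3 + y^4 + y^5 + y^6) has coefficients 0,1,1,1,1,1 for degrees 0…5.
Finally multiplying by (1 + y^3), the product of all factors after the first has coefficients 0,1,1,1,2,2 for degrees 0…5.
[y^5] = 1·2 + 1·1 = 3.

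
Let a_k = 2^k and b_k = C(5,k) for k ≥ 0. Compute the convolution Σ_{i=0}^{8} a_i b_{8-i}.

1944

The convolution is the x^8 coefficient of A(x)B(x).
Σ = 1·0 + 2·0 + 4·0 + 8·1 + 16·5 + 32·10 + 64·10 + 128·5 + 256·1 = 1944.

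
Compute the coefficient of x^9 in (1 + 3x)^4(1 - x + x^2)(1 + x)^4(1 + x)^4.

10141

(1 + 3x)^4 has coefficients 1,12,54,108,81 for degrees 0…4.
(1 - x + x^2) has coefficients 1,-1,1,0,0,0,0,0,0,0 for degrees 0…9.
Multiplying by (1 + x)^4 gives running coefficients 1,3,3,2,3,3,1,0,0,0 for degrees 0…9.
Finally multiplying by (1 + x)^4, the product of all factors after the first has coefficients 1,7,21,36,42,42,42,36,21,7 for degrees 0…9.
[x^9] = 1·7 + 12·21 + 54·36 + 108·42 + 81·42 = 10141.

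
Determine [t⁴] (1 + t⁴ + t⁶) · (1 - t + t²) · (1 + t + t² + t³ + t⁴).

(1 + t⁴ + t⁶) has coefficients 1,0,0,0,1 for degrees 0…4.
(1 - t + t²) has coefficients 1,-1,1,0,0 for degrees 0…4.
Finally multiplying by (1 + t + t² + t³ + t⁴), the product of all factors after the first has coefficients 1,0,1,1,1 for degrees 0…4.
[t⁴] = 1·1 + 1·1 = 2.

2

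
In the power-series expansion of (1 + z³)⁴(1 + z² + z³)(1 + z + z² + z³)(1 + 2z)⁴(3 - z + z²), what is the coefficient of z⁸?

(1 + z³)⁴ has coefficients 1,0,0,4,0,0,6,0,0 for degrees 0…8.
(1 + z² + z³) has coefficients 1,0,1,1,0,0,0,0,0 for degrees 0…8.
Multiplying by (1 + z + z² + z³) gives running coefficients 1,1,2,3,2,2,1,0,0 for degrees 0…8.
Multiplying by (1 + 2z)⁴ gives running coefficients 1,9,34,75,122,170,193,168,120 for degrees 0…8.
Finally multiplying by (3 - z + z²), the product of all factors after the first has coefficients 3,26,94,200,325,463,531,481,385 for degrees 0…8.
[z⁸] = 1·385 + 4·463 + 6·94 = 2801.

2801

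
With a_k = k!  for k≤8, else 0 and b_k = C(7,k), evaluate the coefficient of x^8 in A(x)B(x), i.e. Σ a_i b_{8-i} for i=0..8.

95901

This is [x^8] in the product of the two ordinary generating functions.
Σ = 1·0 + 1·1 + 2·7 + 6·21 + 24·35 + 120·35 + 720·21 + 5040·7 + 40320·1 = 95901.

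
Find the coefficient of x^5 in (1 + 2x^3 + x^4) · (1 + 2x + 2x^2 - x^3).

(1 + 2x^3 + x^4) has coefficients 1,0,0,2,1 for degrees 0…4.
(1 + 2x + 2x^2 - x^3) has coefficients 1,2,2,-1,0,0 for degrees 0…5.
[x^5] = 1·0 + 2·2 + 1·2 = 6.

6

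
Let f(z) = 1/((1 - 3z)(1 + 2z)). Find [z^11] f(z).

105469

Partial fractions give a closed form: a_n = (3/5)·3^n + (2/5)·(-2)^n.
At n = 11: a_11 = 105469.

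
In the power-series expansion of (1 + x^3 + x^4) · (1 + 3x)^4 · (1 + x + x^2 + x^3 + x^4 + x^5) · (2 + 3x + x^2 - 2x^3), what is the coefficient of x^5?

1524

(1 + x^3 + x^4) has coefficients 1,0,0,1,1 for degrees 0…4.
(1 + 3x)^4 has coefficients 1,12,54,108,81,0 for degrees 0…5.
Multiplying by (1 + x + x^2 + x^3 + x^4 + x^5) gives running coefficients 1,13,67,175,256,256 for degrees 0…5.
Finally multiplying by (2 + 3x + x^2 - 2x^3), the product of all factors after the first has coefficients 2,29,174,562,1078,1321 for degrees 0…5.
[x^5] = 1·1321 + 1·174 + 1·29 = 1524.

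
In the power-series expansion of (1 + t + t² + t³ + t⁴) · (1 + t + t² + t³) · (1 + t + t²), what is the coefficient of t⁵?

11

(1 + t + t² + t³ + t⁴) has coefficients 1,1,1,1,1 for degrees 0…4.
(1 + t + t² + t³) has coefficients 1,1,1,1,0,0 for degrees 0…5.
Finally multiplying by (1 + t + t²), the product of all factors after the first has coefficients 1,2,3,3,2,1 for degrees 0…5.
[t⁵] = 1·1 + 1·2 + 1·3 + 1·3 + 1·2 = 11.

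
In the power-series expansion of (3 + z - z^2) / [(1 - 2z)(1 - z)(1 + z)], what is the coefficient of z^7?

The denominator gives the recurrence a_n = 2a_(n−1) + a_(n−2) − 2a_(n−3) for n ≥ 3; the numerator fixes a_0 = 3, a_1 = 7, a_2 = 16.
Iterating: 3, 7, 16, 33, 68, 137, 276, 553, so a_7 = 553.

553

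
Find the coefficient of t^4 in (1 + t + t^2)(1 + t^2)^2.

3

(1 + t + t^2) has coefficients 1,1,1 for degrees 0…2.
(1 + t^2)^2 has coefficients 1,0,2,0,1 for degrees 0…4.
[t^4] = 1·1 + 1·0 + 1·2 = 3.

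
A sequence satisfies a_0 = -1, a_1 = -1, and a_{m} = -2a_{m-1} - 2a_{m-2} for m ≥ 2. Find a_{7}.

The ordinary generating function has denominator 1 + 2y + 2y^2.
Iterating the recurrence: a_0,…,a_{7} = -1, -1, 4, -6, 4, 4, -16, 24.

24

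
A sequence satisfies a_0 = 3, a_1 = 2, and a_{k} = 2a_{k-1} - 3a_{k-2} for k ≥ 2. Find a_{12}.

1447

The ordinary generating function has denominator 1 - 2x + 3x^2.
Iterating the recurrence: a_0,…,a_{12} = 3, 2, -5, -16, -17, 14, 79, 116, -5, -358, -701, -328, 1447.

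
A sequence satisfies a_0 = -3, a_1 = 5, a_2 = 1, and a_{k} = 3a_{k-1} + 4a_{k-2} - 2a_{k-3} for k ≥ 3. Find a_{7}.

The ordinary generating function has denominator 1 - 3z - 4z^2 + 2z^3.
Iterating the recurrence: a_0,…,a_{7} = -3, 5, 1, 29, 81, 357, 1337, 5277.

5277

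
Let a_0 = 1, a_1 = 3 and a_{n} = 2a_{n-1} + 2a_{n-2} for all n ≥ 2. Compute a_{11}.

The ordinary generating function has denominator 1 - 2y - 2y^2.
Iterating the recurrence: a_0,…,a_{11} = 1, 3, 8, 22, 60, 164, 448, 1224, 3344, 9136, 24960, 68192.

68192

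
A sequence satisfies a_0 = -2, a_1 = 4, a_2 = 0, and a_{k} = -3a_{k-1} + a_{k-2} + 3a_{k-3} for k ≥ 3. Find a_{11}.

-44282

The ordinary generating function has denominator 1 + 3x - x^2 - 3x^3.
Iterating the recurrence: a_0,…,a_{11} = -2, 4, 0, -2, 18, -56, 180, -542, 1638, -4916, 14760, -44282.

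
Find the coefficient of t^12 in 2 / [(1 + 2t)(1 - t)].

Partial fractions give a closed form: a_n = (4/3)·(-2)^n + (2/3)·1^n.
At n = 12: a_12 = 5462.

5462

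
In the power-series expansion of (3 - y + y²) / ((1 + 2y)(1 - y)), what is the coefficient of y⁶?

The denominator gives the recurrence a_n = −a_(n−1) + 2a_(n−2) for n ≥ 3; the numerator fixes a_0 = 3, a_1 = -4, a_2 = 11.
Iterating: 3, -4, 11, -19, 41, -79, 161, so a_6 = 161.

161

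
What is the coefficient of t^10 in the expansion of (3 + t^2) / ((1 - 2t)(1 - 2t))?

36096

The denominator gives the recurrence a_n = 4a_(n−1) − 4a_(n−2) for n ≥ 3; the numerator fixes a_0 = 3, a_1 = 12, a_2 = 37.
Iterating: 3, 12, 37, 100, 252, 608, 1424, 3264, 7360, 16384, 36096, so a_10 = 36096.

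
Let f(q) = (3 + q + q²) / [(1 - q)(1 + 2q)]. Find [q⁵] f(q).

-57

The denominator gives the recurrence a_n = −a_(n−1) + 2a_(n−2) for n ≥ 3; the numerator fixes a_0 = 3, a_1 = -2, a_2 = 9.
Iterating: 3, -2, 9, -13, 31, -57, so a_5 = -57.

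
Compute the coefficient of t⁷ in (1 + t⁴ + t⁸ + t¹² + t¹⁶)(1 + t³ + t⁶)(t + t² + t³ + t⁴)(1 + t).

5

(1 + t⁴ + t⁸ + t¹² + t¹⁶) has coefficients 1,0,0,0,1,0,0,0 for degrees 0…7.
(1 + t³ + t⁶) has coefficients 1,0,0,1,0,0,1,0 for degrees 0…7.
Multiplying by (t + t² + t³ + t⁴) gives running coefficients 0,1,1,1,2,1,1,2 for degrees 0…7.
Finally multiplying by (1 + t), the product of all factors after the first has coefficients 0,1,2,2,3,3,2,3 for degrees 0…7.
[t⁷] = 1·3 + 1·2 = 5.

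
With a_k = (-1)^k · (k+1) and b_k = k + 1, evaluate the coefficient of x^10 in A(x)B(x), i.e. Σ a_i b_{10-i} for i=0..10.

6

This is [x^10] in the product of the two ordinary generating functions.
Σ = 1·11 − 2·10 + 3·9 − 4·8 + 5·7 − 6·6 + 7·5 − 8·4 + 9·3 − 10·2 + 11·1 = 6.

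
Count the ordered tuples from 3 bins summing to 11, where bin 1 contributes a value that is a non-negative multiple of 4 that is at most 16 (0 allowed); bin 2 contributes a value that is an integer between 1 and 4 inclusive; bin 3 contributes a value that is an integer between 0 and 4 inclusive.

The generating function for the choices is (1 + q⁴ + q⁸ + q¹² + q¹⁶)·(q + q² + q³ + q⁴)·(1 + q + q² + q³ + q⁴); the count is [q¹¹].
(1 + q⁴ + q⁸ + q¹² + q¹⁶) has coefficients 1,0,0,0,1,0,0,0,1,0,0,0 for degrees 0…11.
(q + q² + q³ + q⁴) has coefficients 0,1,1,1,1,0,0,0,0,0,0,0 for degrees 0…11.
Finally multiplying by (1 + q + q² + q³ + q⁴), the product of all factors after the first has coefficients 0,1,2,3,4,4,3,2,1,0,0,0 for degrees 0…11.
[q¹¹] = 1·0 + 1·2 + 1·3 = 5.

5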